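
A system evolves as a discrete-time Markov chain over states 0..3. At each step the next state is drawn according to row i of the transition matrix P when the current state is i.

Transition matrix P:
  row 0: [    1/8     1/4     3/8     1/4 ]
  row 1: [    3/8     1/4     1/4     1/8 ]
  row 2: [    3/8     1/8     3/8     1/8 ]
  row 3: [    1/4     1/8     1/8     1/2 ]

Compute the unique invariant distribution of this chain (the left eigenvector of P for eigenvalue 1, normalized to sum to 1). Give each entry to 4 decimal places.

Balance equations π_j = Σ_i π_i·P[i][j]:
  π_0 = 1/8·π_0 + 3/8·π_1 + 3/8·π_2 + 1/4·π_3
  π_1 = 1/4·π_0 + 1/4·π_1 + 1/8·π_2 + 1/8·π_3
  π_2 = 3/8·π_0 + 1/4·π_1 + 3/8·π_2 + 1/8·π_3
  normalize: π_0 + π_1 + π_2 + π_3 = 1
Solving the linear system gives exactly π = [14/51, 65/357, 103/357, 13/51].

π = [0.2745, 0.1821, 0.2885, 0.2549]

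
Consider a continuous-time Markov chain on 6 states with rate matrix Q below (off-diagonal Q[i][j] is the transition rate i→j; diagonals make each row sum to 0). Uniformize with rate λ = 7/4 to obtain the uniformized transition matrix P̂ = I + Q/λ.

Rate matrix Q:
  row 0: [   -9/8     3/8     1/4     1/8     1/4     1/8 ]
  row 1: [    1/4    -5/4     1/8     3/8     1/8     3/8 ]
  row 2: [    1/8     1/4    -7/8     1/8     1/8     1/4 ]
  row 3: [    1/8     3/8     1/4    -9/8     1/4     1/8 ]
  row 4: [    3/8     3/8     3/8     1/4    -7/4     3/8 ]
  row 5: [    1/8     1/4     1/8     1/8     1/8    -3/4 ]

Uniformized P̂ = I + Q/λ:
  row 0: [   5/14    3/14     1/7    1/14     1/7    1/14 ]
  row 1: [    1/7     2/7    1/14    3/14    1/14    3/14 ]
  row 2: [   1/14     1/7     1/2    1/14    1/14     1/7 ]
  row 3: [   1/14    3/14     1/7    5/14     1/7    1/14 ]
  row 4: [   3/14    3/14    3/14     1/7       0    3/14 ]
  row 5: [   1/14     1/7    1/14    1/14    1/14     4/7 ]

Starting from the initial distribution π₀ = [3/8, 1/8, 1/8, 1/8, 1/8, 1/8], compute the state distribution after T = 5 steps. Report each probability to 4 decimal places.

t=0: π = [0.3750, 0.1250, 0.1250, 0.1250, 0.1250, 0.1250]
t=1: π = [0.2054, 0.2054, 0.1786, 0.1339, 0.0982, 0.1786]
t=2: π = [0.1588, 0.2034, 0.1862, 0.1460, 0.0886, 0.2168]
t=3: π = [0.1440, 0.2000, 0.1857, 0.1486, 0.0869, 0.2349]
t=4: π = [0.1393, 0.1985, 0.1843, 0.1487, 0.0861, 0.2431]
t=5: π = [0.1377, 0.1979, 0.1833, 0.1484, 0.0858, 0.2468]

π = [0.1377, 0.1979, 0.1833, 0.1484, 0.0858, 0.2468]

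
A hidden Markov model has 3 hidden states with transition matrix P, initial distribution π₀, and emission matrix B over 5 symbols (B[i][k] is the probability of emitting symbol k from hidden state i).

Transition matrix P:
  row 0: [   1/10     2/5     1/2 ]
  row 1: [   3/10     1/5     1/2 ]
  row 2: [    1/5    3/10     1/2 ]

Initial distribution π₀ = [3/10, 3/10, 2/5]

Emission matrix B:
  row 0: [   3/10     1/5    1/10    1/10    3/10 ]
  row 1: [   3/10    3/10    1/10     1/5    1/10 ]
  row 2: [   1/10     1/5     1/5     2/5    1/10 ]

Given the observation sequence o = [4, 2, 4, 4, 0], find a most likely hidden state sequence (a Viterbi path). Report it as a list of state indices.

t=0: δ = [9.000e-02, 3.000e-02, 4.000e-02]  (obs o_0=4)
t=1: δ = [9.000e-04, 3.600e-03, 9.000e-03]  ψ = [0, 0, 0]  (obs o_1=2)
t=2: δ = [5.400e-04, 2.700e-04, 4.500e-04]  ψ = [2, 2, 2]  (obs o_2=4)
t=3: δ = [2.700e-05, 2.160e-05, 2.700e-05]  ψ = [2, 0, 0]  (obs o_3=4)
t=4: δ = [1.944e-06, 3.240e-06, 1.350e-06]  ψ = [1, 0, 0]  (obs o_4=0)
backtrack: best end state = 1; path = [0, 2, 2, 0, 1]

path = [0, 2, 2, 0, 1]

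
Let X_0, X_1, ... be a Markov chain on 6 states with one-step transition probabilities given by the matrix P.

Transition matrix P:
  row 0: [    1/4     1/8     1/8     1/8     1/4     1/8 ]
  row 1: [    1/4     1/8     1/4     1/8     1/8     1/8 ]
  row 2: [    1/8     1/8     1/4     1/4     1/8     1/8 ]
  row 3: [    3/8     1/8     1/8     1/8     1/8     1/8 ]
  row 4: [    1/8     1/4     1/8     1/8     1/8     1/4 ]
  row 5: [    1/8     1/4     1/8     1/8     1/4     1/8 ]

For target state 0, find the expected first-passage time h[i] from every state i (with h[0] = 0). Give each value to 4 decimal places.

First-step conditioning: h[0] = 0; for i ≠ 0, h[i] = 1 + Σ_k P[i][k]·h[k].
  h[1] = 1 + 1/8·h[1] + 1/4·h[2] + 1/8·h[3] + 1/8·h[4] + 1/8·h[5]
  h[2] = 1 + 1/8·h[1] + 1/4·h[2] + 1/4·h[3] + 1/8·h[4] + 1/8·h[5]
  h[3] = 1 + 1/8·h[1] + 1/8·h[2] + 1/8·h[3] + 1/8·h[4] + 1/8·h[5]
  h[4] = 1 + 1/4·h[1] + 1/8·h[2] + 1/8·h[3] + 1/8·h[4] + 1/4·h[5]
  h[5] = 1 + 1/4·h[1] + 1/8·h[2] + 1/8·h[3] + 1/4·h[4] + 1/8·h[5]
Solving the 5×5 linear system over states ≠ 0 gives exactly h = [0, 3640/759, 1344/253, 3136/759, 1368/253, 1368/253] (h[0] = 0 is the target).

h = [0.0000, 4.7958, 5.3123, 4.1318, 5.4071, 5.4071]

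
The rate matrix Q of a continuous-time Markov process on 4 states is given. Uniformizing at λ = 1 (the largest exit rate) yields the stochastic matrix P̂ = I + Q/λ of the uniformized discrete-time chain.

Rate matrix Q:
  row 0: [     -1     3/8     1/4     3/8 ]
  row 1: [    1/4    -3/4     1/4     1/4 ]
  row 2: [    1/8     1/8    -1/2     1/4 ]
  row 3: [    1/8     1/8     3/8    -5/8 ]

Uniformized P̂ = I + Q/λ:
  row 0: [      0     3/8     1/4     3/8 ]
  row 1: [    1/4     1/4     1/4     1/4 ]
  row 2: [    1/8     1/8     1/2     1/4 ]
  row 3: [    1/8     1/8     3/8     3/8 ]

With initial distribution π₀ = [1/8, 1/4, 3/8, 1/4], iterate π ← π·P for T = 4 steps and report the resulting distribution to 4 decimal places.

t=0: π = [0.1250, 0.2500, 0.3750, 0.2500]
t=1: π = [0.1406, 0.1875, 0.3750, 0.2969]
t=2: π = [0.1309, 0.1836, 0.3809, 0.3047]
t=3: π = [0.1316, 0.1807, 0.3833, 0.3044]
t=4: π = [0.1311, 0.1805, 0.3839, 0.3045]

π = [0.1311, 0.1805, 0.3839, 0.3045]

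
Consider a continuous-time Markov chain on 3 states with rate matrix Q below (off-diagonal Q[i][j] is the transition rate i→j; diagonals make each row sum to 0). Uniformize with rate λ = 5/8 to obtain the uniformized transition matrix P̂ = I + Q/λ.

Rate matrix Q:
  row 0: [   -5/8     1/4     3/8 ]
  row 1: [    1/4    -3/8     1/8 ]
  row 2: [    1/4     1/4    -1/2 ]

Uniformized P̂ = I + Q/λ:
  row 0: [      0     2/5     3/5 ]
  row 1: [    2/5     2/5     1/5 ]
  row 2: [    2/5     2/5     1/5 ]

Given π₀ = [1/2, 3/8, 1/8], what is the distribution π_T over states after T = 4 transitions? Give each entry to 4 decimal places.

t=0: π = [0.5000, 0.3750, 0.1250]
t=1: π = [0.2000, 0.4000, 0.4000]
t=2: π = [0.3200, 0.4000, 0.2800]
t=3: π = [0.2720, 0.4000, 0.3280]
t=4: π = [0.2912, 0.4000, 0.3088]

π = [0.2912, 0.4000, 0.3088]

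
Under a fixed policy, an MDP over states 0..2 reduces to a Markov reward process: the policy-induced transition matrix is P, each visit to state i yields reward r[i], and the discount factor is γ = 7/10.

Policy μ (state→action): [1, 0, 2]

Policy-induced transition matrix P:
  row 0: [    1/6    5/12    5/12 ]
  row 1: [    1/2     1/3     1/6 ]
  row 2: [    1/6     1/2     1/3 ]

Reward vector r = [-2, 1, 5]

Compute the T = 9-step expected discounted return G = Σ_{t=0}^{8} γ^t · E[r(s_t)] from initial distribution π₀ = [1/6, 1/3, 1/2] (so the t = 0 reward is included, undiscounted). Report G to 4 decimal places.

t=0: π = [0.1667, 0.3333, 0.5000], E[r] = 2.5000, γ^t·E[r] = 2.500000, running G = 2.500000
t=1: π = [0.2778, 0.4306, 0.2917], E[r] = 1.3333, γ^t·E[r] = 0.933333, running G = 3.433333
t=2: π = [0.3102, 0.4051, 0.2847], E[r] = 1.2083, γ^t·E[r] = 0.592083, running G = 4.025417
t=3: π = [0.3017, 0.4066, 0.2917], E[r] = 1.2616, γ^t·E[r] = 0.432720, running G = 4.458137
t=4: π = [0.3022, 0.4071, 0.2907], E[r] = 1.2562, γ^t·E[r] = 0.301607, running G = 4.759744
t=5: π = [0.3024, 0.4070, 0.2907], E[r] = 1.2556, γ^t·E[r] = 0.211028, running G = 4.970771
t=6: π = [0.3023, 0.4070, 0.2907], E[r] = 1.2558, γ^t·E[r] = 0.147748, running G = 5.118520
t=7: π = [0.3023, 0.4070, 0.2907], E[r] = 1.2558, γ^t·E[r] = 0.103422, running G = 5.221942
t=8: π = [0.3023, 0.4070, 0.2907], E[r] = 1.2558, γ^t·E[r] = 0.072395, running G = 5.294337

G = 5.2943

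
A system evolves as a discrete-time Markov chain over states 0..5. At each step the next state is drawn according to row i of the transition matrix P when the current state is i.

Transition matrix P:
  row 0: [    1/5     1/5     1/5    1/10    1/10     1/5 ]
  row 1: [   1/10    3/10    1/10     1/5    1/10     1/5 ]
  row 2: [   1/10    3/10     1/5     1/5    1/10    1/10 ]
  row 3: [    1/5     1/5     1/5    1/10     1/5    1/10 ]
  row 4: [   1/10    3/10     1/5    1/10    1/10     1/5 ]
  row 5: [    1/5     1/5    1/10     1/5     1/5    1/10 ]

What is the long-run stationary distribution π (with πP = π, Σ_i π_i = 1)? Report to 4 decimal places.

π = [0.1455, 0.2545, 0.1592, 0.1567, 0.1310, 0.1531]

Balance equations π_j = Σ_i π_i·P[i][j]:
  π_0 = 1/5·π_0 + 1/10·π_1 + 1/10·π_2 + 1/5·π_3 + 1/10·π_4 + 1/5·π_5
  π_1 = 1/5·π_0 + 3/10·π_1 + 3/10·π_2 + 1/5·π_3 + 3/10·π_4 + 1/5·π_5
  π_2 = 1/5·π_0 + 1/10·π_1 + 1/5·π_2 + 1/5·π_3 + 1/5·π_4 + 1/10·π_5
  π_3 = 1/10·π_0 + 1/5·π_1 + 1/5·π_2 + 1/10·π_3 + 1/10·π_4 + 1/5·π_5
  π_4 = 1/10·π_0 + 1/10·π_1 + 1/10·π_2 + 1/5·π_3 + 1/10·π_4 + 1/5·π_5
  normalize: π_0 + π_1 + π_2 + π_3 + π_4 + π_5 = 1
Solving the linear system gives exactly π = [1454/9991, 12712/49955, 1591/9991, 7827/49955, 6543/49955, 7648/49955].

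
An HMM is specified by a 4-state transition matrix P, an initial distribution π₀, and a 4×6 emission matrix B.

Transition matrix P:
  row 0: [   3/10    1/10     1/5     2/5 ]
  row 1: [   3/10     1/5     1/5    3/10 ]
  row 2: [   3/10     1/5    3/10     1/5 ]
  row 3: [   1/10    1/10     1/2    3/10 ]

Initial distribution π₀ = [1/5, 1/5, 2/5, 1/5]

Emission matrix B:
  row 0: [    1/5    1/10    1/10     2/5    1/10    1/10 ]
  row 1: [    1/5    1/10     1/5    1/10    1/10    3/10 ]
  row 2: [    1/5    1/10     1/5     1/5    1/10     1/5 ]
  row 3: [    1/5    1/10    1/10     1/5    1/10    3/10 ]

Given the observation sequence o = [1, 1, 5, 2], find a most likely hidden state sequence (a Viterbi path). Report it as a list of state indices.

t=0: δ = [2.000e-02, 2.000e-02, 4.000e-02, 2.000e-02]  (obs o_0=1)
t=1: δ = [1.200e-03, 8.000e-04, 1.200e-03, 8.000e-04]  ψ = [2, 2, 2, 0]  (obs o_1=1)
t=2: δ = [3.600e-05, 7.200e-05, 8.000e-05, 1.440e-04]  ψ = [0, 2, 3, 0]  (obs o_2=5)
t=3: δ = [2.400e-06, 3.200e-06, 1.440e-05, 4.320e-06]  ψ = [2, 2, 3, 3]  (obs o_3=2)
backtrack: best end state = 2; path = [2, 0, 3, 2]

path = [2, 0, 3, 2]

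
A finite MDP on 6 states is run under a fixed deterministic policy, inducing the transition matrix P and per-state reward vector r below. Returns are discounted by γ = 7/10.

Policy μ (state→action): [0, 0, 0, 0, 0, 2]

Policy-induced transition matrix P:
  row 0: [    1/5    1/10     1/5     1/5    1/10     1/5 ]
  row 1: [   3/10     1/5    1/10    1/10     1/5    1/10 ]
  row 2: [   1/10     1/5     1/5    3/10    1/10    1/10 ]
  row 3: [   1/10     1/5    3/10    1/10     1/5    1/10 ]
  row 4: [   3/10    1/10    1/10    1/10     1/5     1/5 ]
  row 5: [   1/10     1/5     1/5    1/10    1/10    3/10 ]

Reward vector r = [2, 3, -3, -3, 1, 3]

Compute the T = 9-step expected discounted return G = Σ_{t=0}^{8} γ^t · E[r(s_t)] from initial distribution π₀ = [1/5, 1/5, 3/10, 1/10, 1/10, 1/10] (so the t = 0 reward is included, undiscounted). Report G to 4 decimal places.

t=0: π = [0.2000, 0.2000, 0.3000, 0.1000, 0.1000, 0.1000], E[r] = 0.2000, γ^t·E[r] = 0.200000, running G = 0.200000
t=1: π = [0.1800, 0.1700, 0.1800, 0.1800, 0.1400, 0.1500], E[r] = 0.3800, γ^t·E[r] = 0.266000, running G = 0.466000
t=2: π = [0.1800, 0.1680, 0.1870, 0.1540, 0.1490, 0.1620], E[r] = 0.4760, γ^t·E[r] = 0.233240, running G = 0.699240
t=3: π = [0.1814, 0.1671, 0.1837, 0.1554, 0.1471, 0.1653], E[r] = 0.4898, γ^t·E[r] = 0.168001, running G = 0.867241
t=4: π = [0.1810, 0.1672, 0.1841, 0.1549, 0.1470, 0.1659], E[r] = 0.4911, γ^t·E[r] = 0.117913, running G = 0.985155
t=5: π = [0.1809, 0.1672, 0.1841, 0.1549, 0.1469, 0.1660], E[r] = 0.4913, γ^t·E[r] = 0.082571, running G = 1.067725
t=6: π = [0.1809, 0.1672, 0.1841, 0.1549, 0.1469, 0.1660], E[r] = 0.4913, γ^t·E[r] = 0.057806, running G = 1.125532
t=7: π = [0.1809, 0.1672, 0.1841, 0.1549, 0.1469, 0.1660], E[r] = 0.4914, γ^t·E[r] = 0.040466, running G = 1.165997
t=8: π = [0.1809, 0.1672, 0.1841, 0.1549, 0.1469, 0.1660], E[r] = 0.4914, γ^t·E[r] = 0.028326, running G = 1.194324

G = 1.1943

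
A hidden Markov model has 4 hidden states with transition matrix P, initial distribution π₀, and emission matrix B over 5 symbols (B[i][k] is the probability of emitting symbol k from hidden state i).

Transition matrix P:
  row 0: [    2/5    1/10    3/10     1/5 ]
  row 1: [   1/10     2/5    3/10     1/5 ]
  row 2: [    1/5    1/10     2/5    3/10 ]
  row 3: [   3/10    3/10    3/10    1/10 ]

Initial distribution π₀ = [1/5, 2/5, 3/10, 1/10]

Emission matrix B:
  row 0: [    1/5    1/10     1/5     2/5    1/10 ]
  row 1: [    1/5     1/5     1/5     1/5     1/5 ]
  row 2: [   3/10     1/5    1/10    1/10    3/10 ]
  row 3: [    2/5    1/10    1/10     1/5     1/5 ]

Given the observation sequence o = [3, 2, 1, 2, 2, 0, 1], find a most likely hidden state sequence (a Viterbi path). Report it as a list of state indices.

t=0: δ = [8.000e-02, 8.000e-02, 3.000e-02, 2.000e-02]  (obs o_0=3)
t=1: δ = [6.400e-03, 6.400e-03, 2.400e-03, 1.600e-03]  ψ = [0, 1, 0, 0]  (obs o_1=2)
t=2: δ = [2.560e-04, 5.120e-04, 3.840e-04, 1.280e-04]  ψ = [0, 1, 0, 0]  (obs o_2=1)
t=3: δ = [2.048e-05, 4.096e-05, 1.536e-05, 1.152e-05]  ψ = [0, 1, 1, 2]  (obs o_3=2)
t=4: δ = [1.638e-06, 3.277e-06, 1.229e-06, 8.192e-07]  ψ = [0, 1, 1, 1]  (obs o_4=2)
t=5: δ = [1.311e-07, 2.621e-07, 2.949e-07, 2.621e-07]  ψ = [0, 1, 1, 1]  (obs o_5=0)
t=6: δ = [7.864e-09, 2.097e-08, 2.359e-08, 8.847e-09]  ψ = [3, 1, 2, 2]  (obs o_6=1)
backtrack: best end state = 2; path = [1, 1, 1, 1, 1, 2, 2]

path = [1, 1, 1, 1, 1, 2, 2]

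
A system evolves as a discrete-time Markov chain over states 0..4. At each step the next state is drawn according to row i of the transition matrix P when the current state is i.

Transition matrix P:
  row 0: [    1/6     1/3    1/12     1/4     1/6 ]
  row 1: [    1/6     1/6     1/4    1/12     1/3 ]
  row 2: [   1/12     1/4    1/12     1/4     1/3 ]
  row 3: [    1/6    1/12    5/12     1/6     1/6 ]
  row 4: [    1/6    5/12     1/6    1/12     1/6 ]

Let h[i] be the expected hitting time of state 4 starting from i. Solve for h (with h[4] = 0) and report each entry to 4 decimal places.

h = [4.2332, 3.5416, 3.5853, 4.1934, 0.0000]

First-step conditioning: h[4] = 0; for i ≠ 4, h[i] = 1 + Σ_k P[i][k]·h[k].
  h[0] = 1 + 1/6·h[0] + 1/3·h[1] + 1/12·h[2] + 1/4·h[3]
  h[1] = 1 + 1/6·h[0] + 1/6·h[1] + 1/4·h[2] + 1/12·h[3]
  h[2] = 1 + 1/12·h[0] + 1/4·h[1] + 1/12·h[2] + 1/4·h[3]
  h[3] = 1 + 1/6·h[0] + 1/12·h[1] + 5/12·h[2] + 1/6·h[3]
Solving the 4×4 linear system over states ≠ 4 gives exactly h = [12780/3019, 10692/3019, 10824/3019, 12660/3019, 0] (h[4] = 0 is the target).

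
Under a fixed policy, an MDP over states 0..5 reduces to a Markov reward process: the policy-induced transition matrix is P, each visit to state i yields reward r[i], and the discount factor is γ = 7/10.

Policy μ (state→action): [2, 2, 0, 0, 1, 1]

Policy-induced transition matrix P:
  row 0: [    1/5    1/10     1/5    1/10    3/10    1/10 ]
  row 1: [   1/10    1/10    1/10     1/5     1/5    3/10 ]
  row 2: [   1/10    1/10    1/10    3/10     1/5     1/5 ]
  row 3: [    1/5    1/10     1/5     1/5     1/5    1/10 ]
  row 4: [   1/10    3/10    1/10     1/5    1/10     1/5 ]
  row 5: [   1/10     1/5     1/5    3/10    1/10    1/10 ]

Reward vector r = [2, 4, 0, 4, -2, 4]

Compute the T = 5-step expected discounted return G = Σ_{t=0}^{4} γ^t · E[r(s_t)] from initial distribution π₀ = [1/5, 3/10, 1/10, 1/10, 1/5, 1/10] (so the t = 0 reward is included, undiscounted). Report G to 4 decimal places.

t=0: π = [0.2000, 0.3000, 0.1000, 0.1000, 0.2000, 0.1000], E[r] = 2.0000, γ^t·E[r] = 2.000000, running G = 2.000000
t=1: π = [0.1300, 0.1500, 0.1400, 0.2000, 0.1900, 0.1900], E[r] = 2.0400, γ^t·E[r] = 1.428000, running G = 3.428000
t=2: π = [0.1330, 0.1570, 0.1520, 0.2200, 0.1750, 0.1630], E[r] = 2.0760, γ^t·E[r] = 1.017240, running G = 4.445240
t=3: π = [0.1353, 0.1513, 0.1516, 0.2182, 0.1795, 0.1641], E[r] = 2.0460, γ^t·E[r] = 0.701778, running G = 5.147018
t=4: π = [0.1354, 0.1523, 0.1518, 0.2180, 0.1792, 0.1634], E[r] = 2.0472, γ^t·E[r] = 0.491542, running G = 5.638560

G = 5.6386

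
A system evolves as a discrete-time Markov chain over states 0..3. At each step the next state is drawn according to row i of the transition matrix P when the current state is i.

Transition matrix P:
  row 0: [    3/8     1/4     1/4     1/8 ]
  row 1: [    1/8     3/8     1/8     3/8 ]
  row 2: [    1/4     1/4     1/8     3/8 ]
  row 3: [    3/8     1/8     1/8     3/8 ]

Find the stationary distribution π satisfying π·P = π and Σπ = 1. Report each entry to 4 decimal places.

Balance equations π_j = Σ_i π_i·P[i][j]:
  π_0 = 3/8·π_0 + 1/8·π_1 + 1/4·π_2 + 3/8·π_3
  π_1 = 1/4·π_0 + 3/8·π_1 + 1/4·π_2 + 1/8·π_3
  π_2 = 1/4·π_0 + 1/8·π_1 + 1/8·π_2 + 1/8·π_3
  normalize: π_0 + π_1 + π_2 + π_3 = 1
Solving the linear system gives exactly π = [5/17, 33/136, 11/68, 41/136].

π = [0.2941, 0.2426, 0.1618, 0.3015]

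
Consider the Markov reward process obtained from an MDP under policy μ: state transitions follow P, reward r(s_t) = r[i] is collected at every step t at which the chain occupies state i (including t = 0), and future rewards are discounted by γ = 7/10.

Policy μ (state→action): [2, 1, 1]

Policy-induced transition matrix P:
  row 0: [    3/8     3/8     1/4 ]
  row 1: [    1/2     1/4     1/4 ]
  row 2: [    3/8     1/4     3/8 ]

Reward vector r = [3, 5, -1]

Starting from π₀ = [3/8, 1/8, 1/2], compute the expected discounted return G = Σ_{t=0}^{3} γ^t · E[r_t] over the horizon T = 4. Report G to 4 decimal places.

t=0: π = [0.3750, 0.1250, 0.5000], E[r] = 1.2500, γ^t·E[r] = 1.250000, running G = 1.250000
t=1: π = [0.3906, 0.2969, 0.3125], E[r] = 2.3438, γ^t·E[r] = 1.640625, running G = 2.890625
t=2: π = [0.4121, 0.2988, 0.2891], E[r] = 2.4414, γ^t·E[r] = 1.196289, running G = 4.086914
t=3: π = [0.4124, 0.3015, 0.2861], E[r] = 2.4585, γ^t·E[r] = 0.843264, running G = 4.930178

G = 4.9302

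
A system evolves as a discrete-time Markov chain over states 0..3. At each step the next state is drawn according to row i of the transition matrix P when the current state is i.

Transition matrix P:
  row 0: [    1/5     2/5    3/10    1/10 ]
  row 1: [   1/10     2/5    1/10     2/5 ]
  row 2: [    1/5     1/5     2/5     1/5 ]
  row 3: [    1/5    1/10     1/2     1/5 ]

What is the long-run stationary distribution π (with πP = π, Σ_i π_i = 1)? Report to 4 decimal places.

π = [0.1736, 0.2640, 0.3270, 0.2354]

Balance equations π_j = Σ_i π_i·P[i][j]:
  π_0 = 1/5·π_0 + 1/10·π_1 + 1/5·π_2 + 1/5·π_3
  π_1 = 2/5·π_0 + 2/5·π_1 + 1/5·π_2 + 1/10·π_3
  π_2 = 3/10·π_0 + 1/10·π_1 + 2/5·π_2 + 1/2·π_3
  normalize: π_0 + π_1 + π_2 + π_3 = 1
Solving the linear system gives exactly π = [146/841, 222/841, 275/841, 198/841].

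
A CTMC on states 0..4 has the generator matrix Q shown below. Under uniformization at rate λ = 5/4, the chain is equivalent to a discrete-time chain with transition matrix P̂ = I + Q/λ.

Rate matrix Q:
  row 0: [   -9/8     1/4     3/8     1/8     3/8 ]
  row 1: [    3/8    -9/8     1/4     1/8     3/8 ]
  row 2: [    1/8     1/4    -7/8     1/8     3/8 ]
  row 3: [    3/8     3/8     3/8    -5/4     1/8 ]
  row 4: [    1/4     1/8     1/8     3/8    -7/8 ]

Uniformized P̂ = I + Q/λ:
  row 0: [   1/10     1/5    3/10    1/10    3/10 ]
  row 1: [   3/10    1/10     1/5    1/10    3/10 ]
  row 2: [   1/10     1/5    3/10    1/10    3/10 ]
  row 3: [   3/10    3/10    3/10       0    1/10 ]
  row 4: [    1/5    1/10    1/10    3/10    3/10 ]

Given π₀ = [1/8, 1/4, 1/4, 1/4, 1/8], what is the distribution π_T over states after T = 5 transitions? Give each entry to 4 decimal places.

t=0: π = [0.1250, 0.2500, 0.2500, 0.2500, 0.1250]
t=1: π = [0.2125, 0.1875, 0.2500, 0.1000, 0.2500]
t=2: π = [0.1825, 0.1663, 0.2313, 0.1400, 0.2800]
t=3: π = [0.1893, 0.1694, 0.2274, 0.1420, 0.2720]
t=4: π = [0.1895, 0.1701, 0.2287, 0.1402, 0.2716]
t=5: π = [0.1892, 0.1699, 0.2287, 0.1403, 0.2720]

π = [0.1892, 0.1699, 0.2287, 0.1403, 0.2720]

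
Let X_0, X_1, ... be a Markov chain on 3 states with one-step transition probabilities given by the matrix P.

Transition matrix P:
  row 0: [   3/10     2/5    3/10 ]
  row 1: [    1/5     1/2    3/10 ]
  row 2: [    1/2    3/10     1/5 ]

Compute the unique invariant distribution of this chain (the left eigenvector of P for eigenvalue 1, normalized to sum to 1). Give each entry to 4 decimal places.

π = [0.3131, 0.4141, 0.2727]

Balance equations π_j = Σ_i π_i·P[i][j]:
  π_0 = 3/10·π_0 + 1/5·π_1 + 1/2·π_2
  π_1 = 2/5·π_0 + 1/2·π_1 + 3/10·π_2
  normalize: π_0 + π_1 + π_2 = 1
Solving the linear system gives exactly π = [31/99, 41/99, 3/11].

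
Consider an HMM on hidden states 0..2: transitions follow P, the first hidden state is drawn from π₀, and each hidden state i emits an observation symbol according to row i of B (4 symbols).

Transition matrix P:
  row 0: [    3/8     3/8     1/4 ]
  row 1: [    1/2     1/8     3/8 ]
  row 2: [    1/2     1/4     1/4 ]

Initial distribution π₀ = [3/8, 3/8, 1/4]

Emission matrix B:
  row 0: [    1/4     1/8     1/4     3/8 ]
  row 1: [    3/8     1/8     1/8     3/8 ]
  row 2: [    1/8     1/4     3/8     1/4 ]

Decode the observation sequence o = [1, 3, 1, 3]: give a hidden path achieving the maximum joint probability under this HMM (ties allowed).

t=0: δ = [4.688e-02, 4.688e-02, 6.250e-02]  (obs o_0=1)
t=1: δ = [1.172e-02, 6.592e-03, 4.395e-03]  ψ = [2, 0, 1]  (obs o_1=3)
t=2: δ = [5.493e-04, 5.493e-04, 7.324e-04]  ψ = [0, 0, 0]  (obs o_2=1)
t=3: δ = [1.373e-04, 7.725e-05, 5.150e-05]  ψ = [2, 0, 1]  (obs o_3=3)
backtrack: best end state = 0; path = [2, 0, 2, 0]

path = [2, 0, 2, 0]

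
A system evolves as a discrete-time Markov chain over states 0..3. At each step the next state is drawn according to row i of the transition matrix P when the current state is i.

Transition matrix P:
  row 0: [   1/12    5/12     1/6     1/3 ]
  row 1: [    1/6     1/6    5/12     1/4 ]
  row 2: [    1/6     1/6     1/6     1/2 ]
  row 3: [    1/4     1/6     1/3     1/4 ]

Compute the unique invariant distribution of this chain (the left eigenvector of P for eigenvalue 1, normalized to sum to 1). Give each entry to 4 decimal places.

Balance equations π_j = Σ_i π_i·P[i][j]:
  π_0 = 1/12·π_0 + 1/6·π_1 + 1/6·π_2 + 1/4·π_3
  π_1 = 5/12·π_0 + 1/6·π_1 + 1/6·π_2 + 1/6·π_3
  π_2 = 1/6·π_0 + 5/12·π_1 + 1/6·π_2 + 1/3·π_3
  normalize: π_0 + π_1 + π_2 + π_3 = 1
Solving the linear system gives exactly π = [142/791, 502/2373, 653/2373, 264/791].

π = [0.1795, 0.2115, 0.2752, 0.3338]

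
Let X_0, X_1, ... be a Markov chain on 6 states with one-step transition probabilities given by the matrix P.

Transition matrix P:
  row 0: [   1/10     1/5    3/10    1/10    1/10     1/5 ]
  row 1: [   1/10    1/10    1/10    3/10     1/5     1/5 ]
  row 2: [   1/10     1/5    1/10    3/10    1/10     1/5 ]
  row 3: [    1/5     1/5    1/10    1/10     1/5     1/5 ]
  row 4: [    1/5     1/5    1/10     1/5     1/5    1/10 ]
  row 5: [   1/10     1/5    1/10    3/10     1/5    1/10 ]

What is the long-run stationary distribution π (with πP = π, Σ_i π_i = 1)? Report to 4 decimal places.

Balance equations π_j = Σ_i π_i·P[i][j]:
  π_0 = 1/10·π_0 + 1/10·π_1 + 1/10·π_2 + 1/5·π_3 + 1/5·π_4 + 1/10·π_5
  π_1 = 1/5·π_0 + 1/10·π_1 + 1/5·π_2 + 1/5·π_3 + 1/5·π_4 + 1/5·π_5
  π_2 = 3/10·π_0 + 1/10·π_1 + 1/10·π_2 + 1/10·π_3 + 1/10·π_4 + 1/10·π_5
  π_3 = 1/10·π_0 + 3/10·π_1 + 3/10·π_2 + 1/10·π_3 + 1/5·π_4 + 3/10·π_5
  π_4 = 1/10·π_0 + 1/5·π_1 + 1/10·π_2 + 1/5·π_3 + 1/5·π_4 + 1/5·π_5
  normalize: π_0 + π_1 + π_2 + π_3 + π_4 + π_5 = 1
Solving the linear system gives exactly π = [1709/12332, 2/11, 1575/12332, 655/3083, 1069/6166, 11263/67826].

π = [0.1386, 0.1818, 0.1277, 0.2125, 0.1734, 0.1661]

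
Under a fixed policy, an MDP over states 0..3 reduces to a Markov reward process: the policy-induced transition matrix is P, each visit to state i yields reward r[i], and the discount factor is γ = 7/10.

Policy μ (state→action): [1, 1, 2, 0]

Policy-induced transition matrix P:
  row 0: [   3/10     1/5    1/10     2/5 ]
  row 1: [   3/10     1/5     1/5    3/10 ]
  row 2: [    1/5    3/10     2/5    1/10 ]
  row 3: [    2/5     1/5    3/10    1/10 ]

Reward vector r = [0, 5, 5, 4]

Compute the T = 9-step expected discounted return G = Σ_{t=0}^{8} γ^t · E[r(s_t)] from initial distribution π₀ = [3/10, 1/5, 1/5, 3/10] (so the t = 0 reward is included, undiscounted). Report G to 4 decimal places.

t=0: π = [0.3000, 0.2000, 0.2000, 0.3000], E[r] = 3.2000, γ^t·E[r] = 3.200000, running G = 3.200000
t=1: π = [0.3100, 0.2200, 0.2400, 0.2300], E[r] = 3.2200, γ^t·E[r] = 2.254000, running G = 5.454000
t=2: π = [0.2990, 0.2240, 0.2400, 0.2370], E[r] = 3.2680, γ^t·E[r] = 1.601320, running G = 7.055320
t=3: π = [0.2997, 0.2240, 0.2418, 0.2345], E[r] = 3.2670, γ^t·E[r] = 1.120581, running G = 8.175901
t=4: π = [0.2993, 0.2242, 0.2418, 0.2347], E[r] = 3.2689, γ^t·E[r] = 0.784872, running G = 8.960773
t=5: π = [0.2993, 0.2242, 0.2419, 0.2346], E[r] = 3.2689, γ^t·E[r] = 0.549412, running G = 9.510186
t=6: π = [0.2993, 0.2242, 0.2419, 0.2346], E[r] = 3.2690, γ^t·E[r] = 0.384597, running G = 9.894783
t=7: π = [0.2993, 0.2242, 0.2419, 0.2346], E[r] = 3.2690, γ^t·E[r] = 0.269218, running G = 10.164001
t=8: π = [0.2993, 0.2242, 0.2419, 0.2346], E[r] = 3.2690, γ^t·E[r] = 0.188453, running G = 10.352455

G = 10.3525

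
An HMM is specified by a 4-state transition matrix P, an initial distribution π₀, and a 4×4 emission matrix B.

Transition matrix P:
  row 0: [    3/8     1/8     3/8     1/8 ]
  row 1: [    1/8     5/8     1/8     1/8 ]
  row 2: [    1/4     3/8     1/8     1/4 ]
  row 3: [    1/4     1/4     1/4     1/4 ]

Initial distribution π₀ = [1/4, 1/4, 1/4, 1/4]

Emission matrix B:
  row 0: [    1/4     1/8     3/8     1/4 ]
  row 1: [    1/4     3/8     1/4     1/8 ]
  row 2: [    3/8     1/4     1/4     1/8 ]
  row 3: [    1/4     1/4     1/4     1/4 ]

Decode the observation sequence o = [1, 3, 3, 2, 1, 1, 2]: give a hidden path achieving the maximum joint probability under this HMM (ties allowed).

path = [1, 1, 1, 1, 1, 1, 1]

t=0: δ = [3.125e-02, 9.375e-02, 6.250e-02, 6.250e-02]  (obs o_0=1)
t=1: δ = [3.906e-03, 7.324e-03, 1.953e-03, 3.906e-03]  ψ = [2, 1, 3, 2]  (obs o_1=3)
t=2: δ = [3.662e-04, 5.722e-04, 1.831e-04, 2.441e-04]  ψ = [0, 1, 0, 3]  (obs o_2=3)
t=3: δ = [5.150e-05, 8.941e-05, 3.433e-05, 1.788e-05]  ψ = [0, 1, 0, 1]  (obs o_3=2)
t=4: δ = [2.414e-06, 2.095e-05, 4.828e-06, 2.794e-06]  ψ = [0, 1, 0, 1]  (obs o_4=1)
t=5: δ = [3.274e-07, 4.911e-06, 6.548e-07, 6.548e-07]  ψ = [1, 1, 1, 1]  (obs o_5=1)
t=6: δ = [2.302e-07, 7.674e-07, 1.535e-07, 1.535e-07]  ψ = [1, 1, 1, 1]  (obs o_6=2)
backtrack: best end state = 1; path = [1, 1, 1, 1, 1, 1, 1]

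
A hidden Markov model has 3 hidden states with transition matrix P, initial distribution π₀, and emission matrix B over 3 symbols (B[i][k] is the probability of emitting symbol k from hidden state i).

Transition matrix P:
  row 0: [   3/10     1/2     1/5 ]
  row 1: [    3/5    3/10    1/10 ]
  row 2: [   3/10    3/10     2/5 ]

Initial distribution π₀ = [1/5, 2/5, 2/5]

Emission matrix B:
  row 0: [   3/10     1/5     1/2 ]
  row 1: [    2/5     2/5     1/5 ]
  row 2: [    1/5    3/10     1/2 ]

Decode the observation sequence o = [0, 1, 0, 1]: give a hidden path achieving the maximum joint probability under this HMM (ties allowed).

t=0: δ = [6.000e-02, 1.600e-01, 8.000e-02]  (obs o_0=0)
t=1: δ = [1.920e-02, 1.920e-02, 9.600e-03]  ψ = [1, 1, 2]  (obs o_1=1)
t=2: δ = [3.456e-03, 3.840e-03, 7.680e-04]  ψ = [1, 0, 0]  (obs o_2=0)
t=3: δ = [4.608e-04, 6.912e-04, 2.074e-04]  ψ = [1, 0, 0]  (obs o_3=1)
backtrack: best end state = 1; path = [1, 1, 0, 1]

path = [1, 1, 0, 1]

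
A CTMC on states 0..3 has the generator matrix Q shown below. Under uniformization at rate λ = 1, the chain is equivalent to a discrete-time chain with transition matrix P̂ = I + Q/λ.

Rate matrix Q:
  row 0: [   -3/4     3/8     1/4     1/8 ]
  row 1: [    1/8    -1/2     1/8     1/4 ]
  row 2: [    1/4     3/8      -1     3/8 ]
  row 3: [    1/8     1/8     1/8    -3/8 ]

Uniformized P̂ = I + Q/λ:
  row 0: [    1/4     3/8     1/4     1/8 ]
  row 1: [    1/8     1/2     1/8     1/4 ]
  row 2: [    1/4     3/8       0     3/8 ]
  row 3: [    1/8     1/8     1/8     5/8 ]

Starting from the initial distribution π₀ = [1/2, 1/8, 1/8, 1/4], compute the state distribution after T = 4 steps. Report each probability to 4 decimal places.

t=0: π = [0.5000, 0.1250, 0.1250, 0.2500]
t=1: π = [0.2031, 0.3281, 0.1719, 0.2969]
t=2: π = [0.1719, 0.3418, 0.1289, 0.3574]
t=3: π = [0.1626, 0.3284, 0.1304, 0.3787]
t=4: π = [0.1616, 0.3214, 0.1290, 0.3880]

π = [0.1616, 0.3214, 0.1290, 0.3880]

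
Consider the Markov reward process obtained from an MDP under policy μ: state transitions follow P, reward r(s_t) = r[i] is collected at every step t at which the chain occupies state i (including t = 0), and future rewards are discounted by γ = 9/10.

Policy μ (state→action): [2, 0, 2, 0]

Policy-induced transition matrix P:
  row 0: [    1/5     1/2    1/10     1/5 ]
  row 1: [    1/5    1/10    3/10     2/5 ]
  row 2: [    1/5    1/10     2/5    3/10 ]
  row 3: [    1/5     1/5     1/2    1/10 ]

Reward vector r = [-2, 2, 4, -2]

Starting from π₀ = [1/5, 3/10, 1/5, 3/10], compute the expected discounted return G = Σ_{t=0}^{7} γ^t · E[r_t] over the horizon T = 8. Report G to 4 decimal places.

G = 4.5576

t=0: π = [0.2000, 0.3000, 0.2000, 0.3000], E[r] = 0.4000, γ^t·E[r] = 0.400000, running G = 0.400000
t=1: π = [0.2000, 0.2100, 0.3400, 0.2500], E[r] = 0.8800, γ^t·E[r] = 0.792000, running G = 1.192000
t=2: π = [0.2000, 0.2050, 0.3440, 0.2510], E[r] = 0.8840, γ^t·E[r] = 0.716040, running G = 1.908040
t=3: π = [0.2000, 0.2051, 0.3446, 0.2503], E[r] = 0.8880, γ^t·E[r] = 0.647352, running G = 2.555392
t=4: π = [0.2000, 0.2050, 0.3445, 0.2505], E[r] = 0.8872, γ^t·E[r] = 0.582118, running G = 3.137510
t=5: π = [0.2000, 0.2050, 0.3445, 0.2504], E[r] = 0.8874, γ^t·E[r] = 0.524020, running G = 3.661530
t=6: π = [0.2000, 0.2050, 0.3445, 0.2504], E[r] = 0.8874, γ^t·E[r] = 0.471593, running G = 4.133123
t=7: π = [0.2000, 0.2050, 0.3445, 0.2504], E[r] = 0.8874, γ^t·E[r] = 0.424439, running G = 4.557562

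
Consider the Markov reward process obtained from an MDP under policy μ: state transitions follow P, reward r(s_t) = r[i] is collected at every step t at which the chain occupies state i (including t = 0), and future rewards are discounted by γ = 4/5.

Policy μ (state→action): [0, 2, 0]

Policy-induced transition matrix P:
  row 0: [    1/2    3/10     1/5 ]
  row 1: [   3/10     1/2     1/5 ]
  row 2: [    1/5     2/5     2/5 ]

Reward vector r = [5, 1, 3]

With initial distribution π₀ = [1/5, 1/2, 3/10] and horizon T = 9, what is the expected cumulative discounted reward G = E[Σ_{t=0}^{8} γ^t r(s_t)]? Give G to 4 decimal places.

G = 11.8575

t=0: π = [0.2000, 0.5000, 0.3000], E[r] = 2.4000, γ^t·E[r] = 2.400000, running G = 2.400000
t=1: π = [0.3100, 0.4300, 0.2600], E[r] = 2.7600, γ^t·E[r] = 2.208000, running G = 4.608000
t=2: π = [0.3360, 0.4120, 0.2520], E[r] = 2.8480, γ^t·E[r] = 1.822720, running G = 6.430720
t=3: π = [0.3420, 0.4076, 0.2504], E[r] = 2.8688, γ^t·E[r] = 1.468826, running G = 7.899546
t=4: π = [0.3434, 0.4066, 0.2501], E[r] = 2.8736, γ^t·E[r] = 1.177027, running G = 9.076572
t=5: π = [0.3437, 0.4063, 0.2500], E[r] = 2.8747, γ^t·E[r] = 0.941978, running G = 10.018550
t=6: π = [0.3437, 0.4063, 0.2500], E[r] = 2.8749, γ^t·E[r] = 0.753646, running G = 10.772196
t=7: π = [0.3437, 0.4063, 0.2500], E[r] = 2.8750, γ^t·E[r] = 0.602928, running G = 11.375124
t=8: π = [0.3437, 0.4063, 0.2500], E[r] = 2.8750, γ^t·E[r] = 0.482344, running G = 11.857468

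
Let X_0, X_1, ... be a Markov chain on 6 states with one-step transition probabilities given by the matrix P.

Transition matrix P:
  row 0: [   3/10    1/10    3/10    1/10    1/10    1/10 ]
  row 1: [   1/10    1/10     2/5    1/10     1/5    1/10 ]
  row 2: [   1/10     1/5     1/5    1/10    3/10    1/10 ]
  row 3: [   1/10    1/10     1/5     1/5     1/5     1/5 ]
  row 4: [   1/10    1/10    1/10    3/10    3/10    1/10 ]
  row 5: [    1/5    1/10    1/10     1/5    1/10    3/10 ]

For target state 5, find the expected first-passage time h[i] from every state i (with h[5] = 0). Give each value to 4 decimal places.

First-step conditioning: h[5] = 0; for i ≠ 5, h[i] = 1 + Σ_k P[i][k]·h[k].
  h[0] = 1 + 3/10·h[0] + 1/10·h[1] + 3/10·h[2] + 1/10·h[3] + 1/10·h[4]
  h[1] = 1 + 1/10·h[0] + 1/10·h[1] + 2/5·h[2] + 1/10·h[3] + 1/5·h[4]
  h[2] = 1 + 1/10·h[0] + 1/5·h[1] + 1/5·h[2] + 1/10·h[3] + 3/10·h[4]
  h[3] = 1 + 1/10·h[0] + 1/10·h[1] + 1/5·h[2] + 1/5·h[3] + 1/5·h[4]
  h[4] = 1 + 1/10·h[0] + 1/10·h[1] + 1/10·h[2] + 3/10·h[3] + 3/10·h[4]
Solving the 5×5 linear system over states ≠ 5 gives exactly h = [40250/4667, 40120/4667, 3080/359, 35680/4667, 39160/4667, 0] (h[5] = 0 is the target).

h = [8.6244, 8.5965, 8.5794, 7.6452, 8.3908, 0.0000]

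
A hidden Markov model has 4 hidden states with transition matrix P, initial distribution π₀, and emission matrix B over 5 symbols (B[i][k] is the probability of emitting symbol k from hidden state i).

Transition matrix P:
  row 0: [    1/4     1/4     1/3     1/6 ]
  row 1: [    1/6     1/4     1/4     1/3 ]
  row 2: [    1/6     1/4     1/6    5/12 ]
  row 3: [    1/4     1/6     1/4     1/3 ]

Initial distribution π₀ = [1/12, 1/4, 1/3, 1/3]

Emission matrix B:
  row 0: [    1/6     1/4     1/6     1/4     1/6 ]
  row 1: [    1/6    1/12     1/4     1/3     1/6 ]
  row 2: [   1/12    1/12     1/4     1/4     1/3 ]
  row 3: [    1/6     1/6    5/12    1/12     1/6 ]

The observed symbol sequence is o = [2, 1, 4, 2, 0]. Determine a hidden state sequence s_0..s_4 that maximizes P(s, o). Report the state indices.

path = [3, 0, 2, 3, 3]

t=0: δ = [1.389e-02, 6.250e-02, 8.333e-02, 1.389e-01]  (obs o_0=2)
t=1: δ = [8.681e-03, 1.929e-03, 2.894e-03, 7.716e-03]  ψ = [3, 3, 3, 3]  (obs o_1=1)
t=2: δ = [3.617e-04, 3.617e-04, 9.645e-04, 4.287e-04]  ψ = [0, 0, 0, 3]  (obs o_2=4)
t=3: δ = [2.679e-05, 6.028e-05, 4.019e-05, 1.674e-04]  ψ = [2, 2, 2, 2]  (obs o_3=2)
t=4: δ = [6.977e-06, 4.651e-06, 3.489e-06, 9.303e-06]  ψ = [3, 3, 3, 3]  (obs o_4=0)
backtrack: best end state = 3; path = [3, 0, 2, 3, 3]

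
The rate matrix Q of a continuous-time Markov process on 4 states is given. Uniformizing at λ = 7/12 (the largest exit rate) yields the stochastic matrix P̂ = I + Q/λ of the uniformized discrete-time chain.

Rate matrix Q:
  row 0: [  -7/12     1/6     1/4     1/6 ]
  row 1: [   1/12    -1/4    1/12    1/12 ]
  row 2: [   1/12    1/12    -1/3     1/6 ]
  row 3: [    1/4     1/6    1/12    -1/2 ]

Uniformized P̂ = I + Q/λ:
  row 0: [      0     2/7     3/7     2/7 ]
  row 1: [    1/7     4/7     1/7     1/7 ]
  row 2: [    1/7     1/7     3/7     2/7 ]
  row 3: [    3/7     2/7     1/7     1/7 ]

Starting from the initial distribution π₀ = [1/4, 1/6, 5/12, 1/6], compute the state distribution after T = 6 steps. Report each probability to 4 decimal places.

t=0: π = [0.2500, 0.1667, 0.4167, 0.1667]
t=1: π = [0.1548, 0.2738, 0.3333, 0.2381]
t=2: π = [0.1888, 0.3163, 0.2823, 0.2126]
t=3: π = [0.1766, 0.3358, 0.2775, 0.2102]
t=4: π = [0.1777, 0.3420, 0.2726, 0.2077]
t=5: π = [0.1768, 0.3445, 0.2715, 0.2072]
t=6: π = [0.1768, 0.3454, 0.2710, 0.2069]

π = [0.1768, 0.3454, 0.2710, 0.2069]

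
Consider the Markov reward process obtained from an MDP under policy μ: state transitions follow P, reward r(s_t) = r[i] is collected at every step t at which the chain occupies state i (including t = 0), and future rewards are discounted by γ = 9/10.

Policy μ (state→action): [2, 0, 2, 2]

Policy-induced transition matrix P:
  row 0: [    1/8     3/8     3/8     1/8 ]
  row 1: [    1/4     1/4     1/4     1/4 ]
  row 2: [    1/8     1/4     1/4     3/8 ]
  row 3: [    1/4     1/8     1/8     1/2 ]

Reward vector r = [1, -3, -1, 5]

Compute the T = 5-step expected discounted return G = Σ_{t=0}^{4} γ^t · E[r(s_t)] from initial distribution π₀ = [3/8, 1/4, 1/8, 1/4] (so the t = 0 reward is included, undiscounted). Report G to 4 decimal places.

G = 3.2777

t=0: π = [0.3750, 0.2500, 0.1250, 0.2500], E[r] = 0.7500, γ^t·E[r] = 0.750000, running G = 0.750000
t=1: π = [0.1875, 0.2656, 0.2656, 0.2813], E[r] = 0.5313, γ^t·E[r] = 0.478125, running G = 1.228125
t=2: π = [0.1934, 0.2383, 0.2383, 0.3301], E[r] = 0.8906, γ^t·E[r] = 0.721406, running G = 1.949531
t=3: π = [0.1960, 0.2329, 0.2329, 0.3381], E[r] = 0.9551, γ^t·E[r] = 0.696252, running G = 2.645783
t=4: π = [0.1964, 0.2322, 0.2322, 0.3391], E[r] = 0.9631, γ^t·E[r] = 0.631913, running G = 3.277696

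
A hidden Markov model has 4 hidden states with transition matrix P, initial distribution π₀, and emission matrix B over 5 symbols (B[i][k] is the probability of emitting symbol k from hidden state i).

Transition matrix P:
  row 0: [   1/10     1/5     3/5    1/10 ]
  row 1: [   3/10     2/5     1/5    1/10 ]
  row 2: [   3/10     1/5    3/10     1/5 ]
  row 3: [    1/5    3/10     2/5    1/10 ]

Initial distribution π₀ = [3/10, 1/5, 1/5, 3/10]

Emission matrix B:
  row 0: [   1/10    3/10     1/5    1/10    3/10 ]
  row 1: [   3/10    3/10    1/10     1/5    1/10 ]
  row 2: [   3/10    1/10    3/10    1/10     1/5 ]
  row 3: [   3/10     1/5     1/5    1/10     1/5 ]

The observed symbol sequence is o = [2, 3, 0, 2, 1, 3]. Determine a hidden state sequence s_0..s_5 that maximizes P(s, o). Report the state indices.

path = [3, 1, 1, 1, 1, 1]

t=0: δ = [6.000e-02, 2.000e-02, 6.000e-02, 6.000e-02]  (obs o_0=2)
t=1: δ = [1.800e-03, 3.600e-03, 3.600e-03, 1.200e-03]  ψ = [2, 3, 0, 2]  (obs o_1=3)
t=2: δ = [1.080e-04, 4.320e-04, 3.240e-04, 2.160e-04]  ψ = [1, 1, 0, 2]  (obs o_2=0)
t=3: δ = [2.592e-05, 1.728e-05, 2.916e-05, 1.296e-05]  ψ = [1, 1, 2, 2]  (obs o_3=2)
t=4: δ = [2.624e-06, 2.074e-06, 1.555e-06, 1.166e-06]  ψ = [2, 1, 0, 2]  (obs o_4=1)
t=5: δ = [6.221e-08, 1.659e-07, 1.575e-07, 3.110e-08]  ψ = [1, 1, 0, 2]  (obs o_5=3)
backtrack: best end state = 1; path = [3, 1, 1, 1, 1, 1]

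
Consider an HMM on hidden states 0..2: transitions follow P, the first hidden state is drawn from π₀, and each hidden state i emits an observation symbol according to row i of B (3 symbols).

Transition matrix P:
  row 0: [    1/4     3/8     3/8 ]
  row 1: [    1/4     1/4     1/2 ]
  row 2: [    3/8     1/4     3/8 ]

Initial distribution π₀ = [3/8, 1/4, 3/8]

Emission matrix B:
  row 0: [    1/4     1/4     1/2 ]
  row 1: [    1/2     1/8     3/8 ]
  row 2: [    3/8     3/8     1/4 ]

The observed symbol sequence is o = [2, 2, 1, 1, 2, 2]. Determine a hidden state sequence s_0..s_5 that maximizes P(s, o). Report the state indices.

t=0: δ = [1.875e-01, 9.375e-02, 9.375e-02]  (obs o_0=2)
t=1: δ = [2.344e-02, 2.637e-02, 1.758e-02]  ψ = [0, 0, 0]  (obs o_1=2)
t=2: δ = [1.648e-03, 1.099e-03, 4.944e-03]  ψ = [1, 0, 1]  (obs o_2=1)
t=3: δ = [4.635e-04, 1.545e-04, 6.952e-04]  ψ = [2, 2, 2]  (obs o_3=1)
t=4: δ = [1.304e-04, 6.518e-05, 6.518e-05]  ψ = [2, 0, 2]  (obs o_4=2)
t=5: δ = [1.629e-05, 1.833e-05, 1.222e-05]  ψ = [0, 0, 0]  (obs o_5=2)
backtrack: best end state = 1; path = [0, 1, 2, 2, 0, 1]

path = [0, 1, 2, 2, 0, 1]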